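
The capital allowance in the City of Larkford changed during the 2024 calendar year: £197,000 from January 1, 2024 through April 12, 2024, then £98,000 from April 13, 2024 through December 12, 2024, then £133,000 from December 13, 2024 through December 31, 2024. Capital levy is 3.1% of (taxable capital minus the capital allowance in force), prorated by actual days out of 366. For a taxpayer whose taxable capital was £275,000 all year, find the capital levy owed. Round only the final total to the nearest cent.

£4,566.99

January 1 – April 12, 2024: 103 days, exemption £197,000 → (£275,000 − £197,000) × 3.1% × 103/366 = £680.4754
April 13 – December 12, 2024: 244 days, exemption £98,000 → (£275,000 − £98,000) × 3.1% × 244/366 = £3,658.0000
December 13 – December 31, 2024: 19 days, exemption £133,000 → (£275,000 − £133,000) × 3.1% × 19/366 = £228.5191
Total = £4,566.9945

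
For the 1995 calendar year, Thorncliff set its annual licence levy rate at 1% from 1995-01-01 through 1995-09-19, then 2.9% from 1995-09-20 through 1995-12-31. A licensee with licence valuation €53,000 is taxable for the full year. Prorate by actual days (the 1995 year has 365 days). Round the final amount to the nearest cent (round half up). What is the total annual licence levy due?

1995-01-01 to 1995-09-19: 262 days at 1% → €53,000 × 1% × 262/365 = €380.4384
1995-09-20 to 1995-12-31: 103 days at 2.9% → €53,000 × 2.9% × 103/365 = €433.7288
Total = €814.1671

€814.17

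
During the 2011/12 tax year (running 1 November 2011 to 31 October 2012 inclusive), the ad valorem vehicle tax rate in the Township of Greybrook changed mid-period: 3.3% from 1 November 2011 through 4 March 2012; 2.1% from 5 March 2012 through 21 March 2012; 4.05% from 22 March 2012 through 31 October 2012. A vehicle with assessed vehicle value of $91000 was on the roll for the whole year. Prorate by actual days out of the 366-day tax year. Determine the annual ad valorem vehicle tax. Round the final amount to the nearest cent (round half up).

1 November 2011 – 4 March 2012: 125 days at 3.3% → $91000 × 3.3% × 125/366 = $1025.6148
5 March – 21 March 2012: 17 days at 2.1% → $91000 × 2.1% × 17/366 = $88.7623
22 March – 31 October 2012: 224 days at 4.05% → $91000 × 4.05% × 224/366 = $2255.6066
Total = $3369.9836

$3369.98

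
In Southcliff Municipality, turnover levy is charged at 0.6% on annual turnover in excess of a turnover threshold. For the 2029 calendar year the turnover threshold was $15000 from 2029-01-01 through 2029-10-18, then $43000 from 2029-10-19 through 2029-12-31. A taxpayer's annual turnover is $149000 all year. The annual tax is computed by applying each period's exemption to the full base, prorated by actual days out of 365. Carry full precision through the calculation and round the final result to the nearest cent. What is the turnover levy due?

2029-01-01 to 2029-10-18: 291 days, exemption $15000 → ($149000 − $15000) × 0.6% × 291/365 = $640.9973
2029-10-19 to 2029-12-31: 74 days, exemption $43000 → ($149000 − $43000) × 0.6% × 74/365 = $128.9425
Total = $769.9397

$769.94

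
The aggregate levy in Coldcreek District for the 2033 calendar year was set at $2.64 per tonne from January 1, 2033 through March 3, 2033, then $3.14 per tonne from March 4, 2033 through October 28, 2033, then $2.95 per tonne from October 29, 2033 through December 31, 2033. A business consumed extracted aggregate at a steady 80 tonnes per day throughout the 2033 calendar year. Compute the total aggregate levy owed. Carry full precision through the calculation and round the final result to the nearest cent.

$88,235.20

January 1 – March 3, 2033: 62 days × 80 tonnes/day = 4,960 tonnes at $2.64/tonne → $13,094.40
March 4 – October 28, 2033: 239 days × 80 tonnes/day = 19,120 tonnes at $3.14/tonne → $60,036.80
October 29 – December 31, 2033: 64 days × 80 tonnes/day = 5,120 tonnes at $2.95/tonne → $15,104.00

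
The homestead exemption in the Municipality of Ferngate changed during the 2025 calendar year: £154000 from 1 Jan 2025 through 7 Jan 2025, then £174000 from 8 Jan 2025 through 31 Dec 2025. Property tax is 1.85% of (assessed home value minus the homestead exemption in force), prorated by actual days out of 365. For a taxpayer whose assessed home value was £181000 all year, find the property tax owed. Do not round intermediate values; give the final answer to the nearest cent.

1 Jan – 7 Jan 2025: 7 days, exemption £154000 → (£181000 − £154000) × 1.85% × 7/365 = £9.5795
8 Jan – 31 Dec 2025: 358 days, exemption £174000 → (£181000 − £174000) × 1.85% × 358/365 = £127.0164
Total = £136.5959

£136.60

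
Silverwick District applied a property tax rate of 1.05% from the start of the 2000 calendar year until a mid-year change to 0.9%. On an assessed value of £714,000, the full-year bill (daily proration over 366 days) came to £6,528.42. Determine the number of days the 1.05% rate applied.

35 days

Let d = days at the first rate; then 366 − d days at the second rate.
£714,000 × [1.05%·d + 0.9%·(366−d)] / 366 = £6,528.42
Solving gives d = 35, so the new rate took effect on February 5, 2000.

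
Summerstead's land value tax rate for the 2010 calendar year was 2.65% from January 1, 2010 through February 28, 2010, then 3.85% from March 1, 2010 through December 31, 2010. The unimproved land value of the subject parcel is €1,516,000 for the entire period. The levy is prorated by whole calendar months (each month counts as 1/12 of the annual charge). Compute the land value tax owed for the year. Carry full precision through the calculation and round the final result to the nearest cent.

January 1 – February 28, 2010: 2 months at 2.65% → €1,516,000 × 2.65% × 2/12 = €6,695.6667
March 1 – December 31, 2010: 10 months at 3.85% → €1,516,000 × 3.85% × 10/12 = €48,638.3333
Total = €55,334.0000

€55,334.00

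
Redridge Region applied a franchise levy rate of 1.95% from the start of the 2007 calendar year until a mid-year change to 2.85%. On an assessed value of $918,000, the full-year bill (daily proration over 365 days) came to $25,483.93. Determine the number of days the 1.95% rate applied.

30 days

Let d = days at the first rate; then 365 − d days at the second rate.
$918,000 × [1.95%·d + 2.85%·(365−d)] / 365 = $25,483.93
Solving gives d = 30, so the new rate took effect on January 31, 2007.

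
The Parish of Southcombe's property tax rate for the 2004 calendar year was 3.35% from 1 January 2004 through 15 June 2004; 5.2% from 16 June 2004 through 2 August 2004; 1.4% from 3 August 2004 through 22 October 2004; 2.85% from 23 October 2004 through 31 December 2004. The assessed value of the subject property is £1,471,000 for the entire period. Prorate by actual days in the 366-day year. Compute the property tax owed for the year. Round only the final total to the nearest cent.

£45,092.58

1 January – 15 June 2004: 167 days at 3.35% → £1,471,000 × 3.35% × 167/366 = £22,484.9986
16 June – 2 August 2004: 48 days at 5.2% → £1,471,000 × 5.2% × 48/366 = £10,031.7377
3 August – 22 October 2004: 81 days at 1.4% → £1,471,000 × 1.4% × 81/366 = £4,557.6885
23 October – 31 December 2004: 70 days at 2.85% → £1,471,000 × 2.85% × 70/366 = £8,018.1557
Total = £45,092.5806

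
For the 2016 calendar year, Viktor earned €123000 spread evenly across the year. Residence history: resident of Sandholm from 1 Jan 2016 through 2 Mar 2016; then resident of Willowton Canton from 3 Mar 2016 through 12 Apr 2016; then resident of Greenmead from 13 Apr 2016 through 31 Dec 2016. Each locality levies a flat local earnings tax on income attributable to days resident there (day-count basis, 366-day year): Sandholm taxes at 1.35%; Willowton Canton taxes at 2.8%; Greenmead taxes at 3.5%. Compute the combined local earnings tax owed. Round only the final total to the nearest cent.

€3760.57

Sandholm, 1 Jan – 2 Mar 2016: 62 days → €123000 × 1.35% × 62/366 = €281.2869
Willowton Canton, 3 Mar – 12 Apr 2016: 41 days → €123000 × 2.8% × 41/366 = €385.8033
Greenmead, 13 Apr – 31 Dec 2016: 263 days → €123000 × 3.5% × 263/366 = €3093.4836
Total = €3760.5738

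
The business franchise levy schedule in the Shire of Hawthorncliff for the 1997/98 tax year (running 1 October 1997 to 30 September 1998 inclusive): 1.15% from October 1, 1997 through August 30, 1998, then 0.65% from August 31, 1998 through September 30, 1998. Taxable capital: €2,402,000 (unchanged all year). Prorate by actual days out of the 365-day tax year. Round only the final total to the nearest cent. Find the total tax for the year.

October 1, 1997 – August 30, 1998: 334 days at 1.15% → €2,402,000 × 1.15% × 334/365 = €25,276.9370
August 31 – September 30, 1998: 31 days at 0.65% → €2,402,000 × 0.65% × 31/365 = €1,326.0356
Total = €26,602.9726

€26,602.97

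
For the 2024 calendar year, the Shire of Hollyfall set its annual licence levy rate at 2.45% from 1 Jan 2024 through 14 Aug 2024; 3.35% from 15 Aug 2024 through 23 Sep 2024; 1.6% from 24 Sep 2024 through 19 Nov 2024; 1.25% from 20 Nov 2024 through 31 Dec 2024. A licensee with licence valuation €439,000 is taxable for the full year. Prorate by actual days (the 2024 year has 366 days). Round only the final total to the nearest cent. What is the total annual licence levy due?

€10,001.64

1 Jan – 14 Aug 2024: 227 days at 2.45% → €439,000 × 2.45% × 227/366 = €6,670.7609
15 Aug – 23 Sep 2024: 40 days at 3.35% → €439,000 × 3.35% × 40/366 = €1,607.2678
24 Sep – 19 Nov 2024: 57 days at 1.6% → €439,000 × 1.6% × 57/366 = €1,093.9016
20 Nov – 31 Dec 2024: 42 days at 1.25% → €439,000 × 1.25% × 42/366 = €629.7131
Total = €10,001.6434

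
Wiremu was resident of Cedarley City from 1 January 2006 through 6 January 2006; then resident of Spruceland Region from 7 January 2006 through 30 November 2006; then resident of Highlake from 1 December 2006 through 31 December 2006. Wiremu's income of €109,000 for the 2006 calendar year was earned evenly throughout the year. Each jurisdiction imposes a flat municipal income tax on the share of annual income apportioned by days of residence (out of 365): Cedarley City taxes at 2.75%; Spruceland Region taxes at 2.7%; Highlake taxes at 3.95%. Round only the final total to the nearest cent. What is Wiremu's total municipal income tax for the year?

Cedarley City, 1 January – 6 January 2006: 6 days → €109,000 × 2.75% × 6/365 = €49.2740
Spruceland Region, 7 January – 30 November 2006: 328 days → €109,000 × 2.7% × 328/365 = €2,644.6685
Highlake, 1 December – 31 December 2006: 31 days → €109,000 × 3.95% × 31/365 = €365.6726
Total = €3,059.6151

€3,059.62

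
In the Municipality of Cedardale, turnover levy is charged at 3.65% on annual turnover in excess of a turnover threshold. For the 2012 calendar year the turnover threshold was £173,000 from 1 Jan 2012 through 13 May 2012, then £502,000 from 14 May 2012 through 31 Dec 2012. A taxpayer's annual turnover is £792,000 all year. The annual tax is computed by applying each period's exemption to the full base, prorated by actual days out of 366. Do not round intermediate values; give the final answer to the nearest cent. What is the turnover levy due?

1 Jan – 13 May 2012: 134 days, exemption £173,000 → (£792,000 − £173,000) × 3.65% × 134/366 = £8,271.9372
14 May – 31 Dec 2012: 232 days, exemption £502,000 → (£792,000 − £502,000) × 3.65% × 232/366 = £6,709.6175
Total = £14,981.5546

£14,981.55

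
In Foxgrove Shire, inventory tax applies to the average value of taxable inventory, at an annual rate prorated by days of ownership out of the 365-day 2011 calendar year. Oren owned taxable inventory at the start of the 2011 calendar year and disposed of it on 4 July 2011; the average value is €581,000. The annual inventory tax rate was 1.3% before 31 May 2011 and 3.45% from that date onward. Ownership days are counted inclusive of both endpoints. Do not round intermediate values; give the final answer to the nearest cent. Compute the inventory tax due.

1 January – 30 May 2011: 150 days at 1.3% → €581,000 × 1.3% × 150/365 = €3,103.9726
31 May – 4 July 2011: 35 days at 3.45% → €581,000 × 3.45% × 35/365 = €1,922.0753
Total = €5,026.0479

€5,026.05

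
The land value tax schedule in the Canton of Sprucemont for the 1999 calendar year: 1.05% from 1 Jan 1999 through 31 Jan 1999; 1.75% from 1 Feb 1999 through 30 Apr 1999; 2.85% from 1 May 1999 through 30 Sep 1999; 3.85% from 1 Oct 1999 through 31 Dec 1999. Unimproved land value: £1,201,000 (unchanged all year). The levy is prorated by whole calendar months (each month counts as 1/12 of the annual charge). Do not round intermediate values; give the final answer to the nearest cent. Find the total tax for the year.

£32,126.75

1 Jan – 31 Jan 1999: 1 month at 1.05% → £1,201,000 × 1.05% × 1/12 = £1,050.8750
1 Feb – 30 Apr 1999: 3 months at 1.75% → £1,201,000 × 1.75% × 3/12 = £5,254.3750
1 May – 30 Sep 1999: 5 months at 2.85% → £1,201,000 × 2.85% × 5/12 = £14,261.8750
1 Oct – 31 Dec 1999: 3 months at 3.85% → £1,201,000 × 3.85% × 3/12 = £11,559.6250
Total = £32,126.7500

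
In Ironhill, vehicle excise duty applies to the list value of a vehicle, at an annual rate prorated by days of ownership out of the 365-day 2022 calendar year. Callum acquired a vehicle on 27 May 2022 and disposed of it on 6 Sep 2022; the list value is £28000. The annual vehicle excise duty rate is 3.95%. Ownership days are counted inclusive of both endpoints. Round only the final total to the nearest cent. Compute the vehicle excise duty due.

£312.10

Days held (27 May – 6 Sep 2022): 103 out of 365
Tax = £28000 × 3.95% × 103/365 = £312.1041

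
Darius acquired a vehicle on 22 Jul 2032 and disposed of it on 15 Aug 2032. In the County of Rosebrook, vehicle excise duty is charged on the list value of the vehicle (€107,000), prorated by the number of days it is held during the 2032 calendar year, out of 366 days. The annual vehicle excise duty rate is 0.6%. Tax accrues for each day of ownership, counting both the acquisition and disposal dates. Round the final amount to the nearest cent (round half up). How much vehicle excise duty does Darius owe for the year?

€43.85

Days held (22 Jul – 15 Aug 2032): 25 out of 366
Tax = €107,000 × 0.6% × 25/366 = €43.8525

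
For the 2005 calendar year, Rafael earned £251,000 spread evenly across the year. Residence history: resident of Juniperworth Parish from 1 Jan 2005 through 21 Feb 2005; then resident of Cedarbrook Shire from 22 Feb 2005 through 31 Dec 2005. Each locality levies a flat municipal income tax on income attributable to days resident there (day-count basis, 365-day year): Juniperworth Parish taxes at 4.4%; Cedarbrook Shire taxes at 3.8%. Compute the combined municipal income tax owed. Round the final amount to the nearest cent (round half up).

£9,752.55

Juniperworth Parish, 1 Jan – 21 Feb 2005: 52 days → £251,000 × 4.4% × 52/365 = £1,573.3918
Cedarbrook Shire, 22 Feb – 31 Dec 2005: 313 days → £251,000 × 3.8% × 313/365 = £8,179.1616
Total = £9,752.5534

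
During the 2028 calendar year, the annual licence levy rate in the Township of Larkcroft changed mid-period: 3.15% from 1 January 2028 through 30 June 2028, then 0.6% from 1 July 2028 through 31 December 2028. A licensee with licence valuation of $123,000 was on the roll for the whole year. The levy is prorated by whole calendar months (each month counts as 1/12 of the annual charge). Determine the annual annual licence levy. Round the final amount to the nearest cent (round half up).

$2,306.25

1 January – 30 June 2028: 6 months at 3.15% → $123,000 × 3.15% × 6/12 = $1,937.2500
1 July – 31 December 2028: 6 months at 0.6% → $123,000 × 0.6% × 6/12 = $369.0000
Total = $2,306.2500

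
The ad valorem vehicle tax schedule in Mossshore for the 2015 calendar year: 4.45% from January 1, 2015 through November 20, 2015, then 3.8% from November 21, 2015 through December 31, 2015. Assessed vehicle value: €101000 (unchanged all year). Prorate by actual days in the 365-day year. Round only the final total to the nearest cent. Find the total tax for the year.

€4420.76

January 1 – November 20, 2015: 324 days at 4.45% → €101000 × 4.45% × 324/365 = €3989.6384
November 21 – December 31, 2015: 41 days at 3.8% → €101000 × 3.8% × 41/365 = €431.1178
Total = €4420.7562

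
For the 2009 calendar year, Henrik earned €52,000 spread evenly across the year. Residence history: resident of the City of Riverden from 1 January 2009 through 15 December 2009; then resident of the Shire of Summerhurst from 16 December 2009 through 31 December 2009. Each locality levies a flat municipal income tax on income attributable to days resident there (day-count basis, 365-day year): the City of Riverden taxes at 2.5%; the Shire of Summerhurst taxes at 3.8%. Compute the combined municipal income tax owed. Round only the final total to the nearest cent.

The City of Riverden, 1 January – 15 December 2009: 349 days → €52,000 × 2.5% × 349/365 = €1,243.0137
The Shire of Summerhurst, 16 December – 31 December 2009: 16 days → €52,000 × 3.8% × 16/365 = €86.6192
Total = €1,329.6329

€1,329.63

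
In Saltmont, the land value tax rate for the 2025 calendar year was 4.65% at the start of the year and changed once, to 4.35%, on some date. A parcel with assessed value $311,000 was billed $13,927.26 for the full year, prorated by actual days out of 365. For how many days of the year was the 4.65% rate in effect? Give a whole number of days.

156 days

Let d = days at the first rate; then 365 − d days at the second rate.
$311,000 × [4.65%·d + 4.35%·(365−d)] / 365 = $13,927.26
Solving gives d = 156, so the new rate took effect on 6 Jun 2025.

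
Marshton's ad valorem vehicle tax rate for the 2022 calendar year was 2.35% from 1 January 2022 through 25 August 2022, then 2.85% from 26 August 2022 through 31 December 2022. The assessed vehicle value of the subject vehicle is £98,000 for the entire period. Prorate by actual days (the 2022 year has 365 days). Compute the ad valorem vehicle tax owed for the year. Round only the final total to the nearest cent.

£2,474.84

1 January – 25 August 2022: 237 days at 2.35% → £98,000 × 2.35% × 237/365 = £1,495.3726
26 August – 31 December 2022: 128 days at 2.85% → £98,000 × 2.85% × 128/365 = £979.4630
Total = £2,474.8356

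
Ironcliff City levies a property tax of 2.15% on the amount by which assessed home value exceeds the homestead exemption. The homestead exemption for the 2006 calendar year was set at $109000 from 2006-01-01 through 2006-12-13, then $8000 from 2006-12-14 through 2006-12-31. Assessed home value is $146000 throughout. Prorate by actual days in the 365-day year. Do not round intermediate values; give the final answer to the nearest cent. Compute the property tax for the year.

2006-01-01 to 2006-12-13: 347 days, exemption $109000 → ($146000 − $109000) × 2.15% × 347/365 = $756.2699
2006-12-14 to 2006-12-31: 18 days, exemption $8000 → ($146000 − $8000) × 2.15% × 18/365 = $146.3178
Total = $902.5877

$902.59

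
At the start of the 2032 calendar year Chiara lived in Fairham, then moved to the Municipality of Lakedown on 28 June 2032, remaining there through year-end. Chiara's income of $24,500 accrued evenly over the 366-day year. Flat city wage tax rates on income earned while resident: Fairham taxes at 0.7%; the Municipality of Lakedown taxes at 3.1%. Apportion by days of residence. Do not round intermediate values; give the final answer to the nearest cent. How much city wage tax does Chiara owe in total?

$471.93

Fairham, 1 January – 27 June 2032: 179 days → $24,500 × 0.7% × 179/366 = $83.8757
The Municipality of Lakedown, 28 June – 31 December 2032: 187 days → $24,500 × 3.1% × 187/366 = $388.0505
Total = $471.9262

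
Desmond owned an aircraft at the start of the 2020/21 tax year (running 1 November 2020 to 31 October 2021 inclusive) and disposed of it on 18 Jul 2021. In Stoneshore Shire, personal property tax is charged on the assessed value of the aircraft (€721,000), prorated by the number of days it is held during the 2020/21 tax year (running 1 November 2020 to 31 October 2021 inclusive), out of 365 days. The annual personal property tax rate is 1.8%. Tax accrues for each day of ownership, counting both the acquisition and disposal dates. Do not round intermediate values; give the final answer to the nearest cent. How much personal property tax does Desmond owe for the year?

Days held (1 Nov 2020 – 18 Jul 2021): 260 out of 365
Tax = €721,000 × 1.8% × 260/365 = €9,244.6027

€9,244.60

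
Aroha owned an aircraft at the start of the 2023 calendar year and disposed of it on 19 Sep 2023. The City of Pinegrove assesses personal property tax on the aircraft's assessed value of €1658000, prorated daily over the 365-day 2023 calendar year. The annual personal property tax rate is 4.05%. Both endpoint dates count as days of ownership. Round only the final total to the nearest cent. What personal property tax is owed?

€48200.10

Days held (1 Jan – 19 Sep 2023): 262 out of 365
Tax = €1658000 × 4.05% × 262/365 = €48200.1041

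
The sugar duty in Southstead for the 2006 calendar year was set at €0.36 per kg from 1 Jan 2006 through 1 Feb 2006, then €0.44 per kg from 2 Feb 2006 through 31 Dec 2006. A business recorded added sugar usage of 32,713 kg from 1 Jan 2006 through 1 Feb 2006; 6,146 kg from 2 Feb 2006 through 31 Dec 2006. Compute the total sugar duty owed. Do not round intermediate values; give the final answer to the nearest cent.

€14,480.92

1 Jan – 1 Feb 2006: 32,713 kg at €0.36/kg → €11,776.68
2 Feb – 31 Dec 2006: 6,146 kg at €0.44/kg → €2,704.24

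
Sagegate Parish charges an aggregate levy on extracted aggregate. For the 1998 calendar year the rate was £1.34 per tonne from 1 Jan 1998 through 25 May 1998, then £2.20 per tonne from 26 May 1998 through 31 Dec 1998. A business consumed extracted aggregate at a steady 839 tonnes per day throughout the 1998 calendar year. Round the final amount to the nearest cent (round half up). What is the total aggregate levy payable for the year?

£569,093.70

1 Jan – 25 May 1998: 145 days × 839 tonnes/day = 121,655 tonnes at £1.34/tonne → £163,017.70
26 May – 31 Dec 1998: 220 days × 839 tonnes/day = 184,580 tonnes at £2.20/tonne → £406,076.00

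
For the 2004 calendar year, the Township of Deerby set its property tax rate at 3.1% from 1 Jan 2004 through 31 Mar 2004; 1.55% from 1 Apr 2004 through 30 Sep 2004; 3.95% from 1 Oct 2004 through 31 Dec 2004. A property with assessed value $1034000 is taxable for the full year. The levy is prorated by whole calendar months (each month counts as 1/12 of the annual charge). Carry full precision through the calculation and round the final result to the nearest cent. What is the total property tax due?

1 Jan – 31 Mar 2004: 3 months at 3.1% → $1034000 × 3.1% × 3/12 = $8013.5000
1 Apr – 30 Sep 2004: 6 months at 1.55% → $1034000 × 1.55% × 6/12 = $8013.5000
1 Oct – 31 Dec 2004: 3 months at 3.95% → $1034000 × 3.95% × 3/12 = $10210.7500
Total = $26237.7500

$26237.75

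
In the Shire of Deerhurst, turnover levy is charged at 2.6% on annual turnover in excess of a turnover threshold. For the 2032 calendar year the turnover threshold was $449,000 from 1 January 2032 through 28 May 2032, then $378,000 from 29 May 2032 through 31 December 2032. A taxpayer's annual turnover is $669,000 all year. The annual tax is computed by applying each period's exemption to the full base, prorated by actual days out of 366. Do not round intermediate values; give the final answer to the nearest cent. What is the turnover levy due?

1 January – 28 May 2032: 149 days, exemption $449,000 → ($669,000 − $449,000) × 2.6% × 149/366 = $2,328.6339
29 May – 31 December 2032: 217 days, exemption $378,000 → ($669,000 − $378,000) × 2.6% × 217/366 = $4,485.8525
Total = $6,814.4863

$6,814.49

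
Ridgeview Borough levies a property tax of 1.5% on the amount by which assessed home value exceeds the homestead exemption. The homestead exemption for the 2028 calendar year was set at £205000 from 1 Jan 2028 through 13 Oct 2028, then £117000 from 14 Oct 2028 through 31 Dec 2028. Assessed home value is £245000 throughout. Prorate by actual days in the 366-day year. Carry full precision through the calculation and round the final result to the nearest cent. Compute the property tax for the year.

£884.92

1 Jan – 13 Oct 2028: 287 days, exemption £205000 → (£245000 − £205000) × 1.5% × 287/366 = £470.4918
14 Oct – 31 Dec 2028: 79 days, exemption £117000 → (£245000 − £117000) × 1.5% × 79/366 = £414.4262
Total = £884.9180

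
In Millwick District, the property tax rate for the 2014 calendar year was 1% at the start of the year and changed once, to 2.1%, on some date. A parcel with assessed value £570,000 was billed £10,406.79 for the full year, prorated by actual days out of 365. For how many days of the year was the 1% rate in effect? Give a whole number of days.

Let d = days at the first rate; then 365 − d days at the second rate.
£570,000 × [1%·d + 2.1%·(365−d)] / 365 = £10,406.79
Solving gives d = 91, so the new rate took effect on April 2, 2014.

91 days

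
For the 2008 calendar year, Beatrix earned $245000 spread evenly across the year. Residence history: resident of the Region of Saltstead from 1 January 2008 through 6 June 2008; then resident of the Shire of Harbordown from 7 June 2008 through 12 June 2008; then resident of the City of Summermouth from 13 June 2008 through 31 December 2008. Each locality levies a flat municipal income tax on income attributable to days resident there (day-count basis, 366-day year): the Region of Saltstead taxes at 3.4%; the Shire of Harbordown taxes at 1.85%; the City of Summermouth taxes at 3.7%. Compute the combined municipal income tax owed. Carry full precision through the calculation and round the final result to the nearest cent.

$8673.40

The Region of Saltstead, 1 January – 6 June 2008: 158 days → $245000 × 3.4% × 158/366 = $3596.0109
The Shire of Harbordown, 7 June – 12 June 2008: 6 days → $245000 × 1.85% × 6/366 = $74.3033
The City of Summermouth, 13 June – 31 December 2008: 202 days → $245000 × 3.7% × 202/366 = $5003.0874
Total = $8673.4016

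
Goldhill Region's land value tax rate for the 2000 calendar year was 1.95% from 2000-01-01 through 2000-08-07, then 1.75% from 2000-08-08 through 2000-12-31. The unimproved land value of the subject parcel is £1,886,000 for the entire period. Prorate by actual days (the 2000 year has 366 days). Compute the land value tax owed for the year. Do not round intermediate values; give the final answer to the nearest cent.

2000-01-01 to 2000-08-07: 220 days at 1.95% → £1,886,000 × 1.95% × 220/366 = £22,106.3934
2000-08-08 to 2000-12-31: 146 days at 1.75% → £1,886,000 × 1.75% × 146/366 = £13,165.9290
Total = £35,272.3224

£35,272.32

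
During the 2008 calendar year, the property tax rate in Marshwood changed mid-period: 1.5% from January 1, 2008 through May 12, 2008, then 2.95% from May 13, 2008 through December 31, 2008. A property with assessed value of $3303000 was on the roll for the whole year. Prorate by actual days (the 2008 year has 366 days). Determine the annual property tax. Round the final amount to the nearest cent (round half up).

$80034.58

January 1 – May 12, 2008: 133 days at 1.5% → $3303000 × 1.5% × 133/366 = $18004.0574
May 13 – December 31, 2008: 233 days at 2.95% → $3303000 × 2.95% × 233/366 = $62030.5205
Total = $80034.5779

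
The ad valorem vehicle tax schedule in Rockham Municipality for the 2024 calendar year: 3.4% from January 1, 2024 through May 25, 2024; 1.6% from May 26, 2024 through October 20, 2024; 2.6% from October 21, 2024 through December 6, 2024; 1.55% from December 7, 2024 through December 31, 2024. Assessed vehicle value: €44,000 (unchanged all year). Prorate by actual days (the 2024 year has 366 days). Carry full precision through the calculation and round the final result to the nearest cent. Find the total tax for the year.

January 1 – May 25, 2024: 146 days at 3.4% → €44,000 × 3.4% × 146/366 = €596.7650
May 26 – October 20, 2024: 148 days at 1.6% → €44,000 × 1.6% × 148/366 = €284.6776
October 21 – December 6, 2024: 47 days at 2.6% → €44,000 × 2.6% × 47/366 = €146.9071
December 7 – December 31, 2024: 25 days at 1.55% → €44,000 × 1.55% × 25/366 = €46.5847
Total = €1,074.9344

€1,074.93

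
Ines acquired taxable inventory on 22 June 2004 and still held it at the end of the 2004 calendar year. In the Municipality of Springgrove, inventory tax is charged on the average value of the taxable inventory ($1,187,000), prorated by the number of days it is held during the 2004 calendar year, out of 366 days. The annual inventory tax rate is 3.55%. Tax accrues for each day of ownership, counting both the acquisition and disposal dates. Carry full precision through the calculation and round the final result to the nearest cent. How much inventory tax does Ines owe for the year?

$22,220.58

Days held (22 June – 31 December 2004): 193 out of 366
Tax = $1,187,000 × 3.55% × 193/366 = $22,220.5751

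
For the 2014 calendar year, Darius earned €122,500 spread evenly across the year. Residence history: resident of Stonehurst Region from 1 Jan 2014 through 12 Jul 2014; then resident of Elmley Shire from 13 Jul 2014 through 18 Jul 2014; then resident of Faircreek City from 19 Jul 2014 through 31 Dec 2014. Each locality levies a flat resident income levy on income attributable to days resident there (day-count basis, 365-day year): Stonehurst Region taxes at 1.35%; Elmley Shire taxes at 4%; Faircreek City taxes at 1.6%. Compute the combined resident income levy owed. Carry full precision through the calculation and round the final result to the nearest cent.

€1,846.39

Stonehurst Region, 1 Jan – 12 Jul 2014: 193 days → €122,500 × 1.35% × 193/365 = €874.4486
Elmley Shire, 13 Jul – 18 Jul 2014: 6 days → €122,500 × 4% × 6/365 = €80.5479
Faircreek City, 19 Jul – 31 Dec 2014: 166 days → €122,500 × 1.6% × 166/365 = €891.3973
Total = €1,846.3938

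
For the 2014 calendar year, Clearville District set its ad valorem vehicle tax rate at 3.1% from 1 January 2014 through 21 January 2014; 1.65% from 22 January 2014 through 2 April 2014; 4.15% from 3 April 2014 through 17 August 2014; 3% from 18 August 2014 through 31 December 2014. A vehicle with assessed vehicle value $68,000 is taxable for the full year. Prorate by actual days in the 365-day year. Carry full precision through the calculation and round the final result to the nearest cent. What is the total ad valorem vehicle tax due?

$2,158.86

1 January – 21 January 2014: 21 days at 3.1% → $68,000 × 3.1% × 21/365 = $121.2822
22 January – 2 April 2014: 71 days at 1.65% → $68,000 × 1.65% × 71/365 = $218.2521
3 April – 17 August 2014: 137 days at 4.15% → $68,000 × 4.15% × 137/365 = $1,059.2164
18 August – 31 December 2014: 136 days at 3% → $68,000 × 3% × 136/365 = $760.1096
Total = $2,158.8603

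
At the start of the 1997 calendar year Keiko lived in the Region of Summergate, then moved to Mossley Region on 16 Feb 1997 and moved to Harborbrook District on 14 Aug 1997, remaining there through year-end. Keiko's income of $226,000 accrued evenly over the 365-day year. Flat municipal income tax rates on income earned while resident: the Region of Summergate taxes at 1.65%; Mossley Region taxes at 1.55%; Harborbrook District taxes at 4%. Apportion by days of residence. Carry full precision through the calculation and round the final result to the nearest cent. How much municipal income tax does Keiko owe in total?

The Region of Summergate, 1 Jan – 15 Feb 1997: 46 days → $226,000 × 1.65% × 46/365 = $469.9562
Mossley Region, 16 Feb – 13 Aug 1997: 179 days → $226,000 × 1.55% × 179/365 = $1,717.9096
Harborbrook District, 14 Aug – 31 Dec 1997: 140 days → $226,000 × 4% × 140/365 = $3,467.3973
Total = $5,655.2630

$5,655.26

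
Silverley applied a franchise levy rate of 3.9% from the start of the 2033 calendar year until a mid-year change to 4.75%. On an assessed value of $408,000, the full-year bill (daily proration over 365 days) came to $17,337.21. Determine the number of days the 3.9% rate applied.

Let d = days at the first rate; then 365 − d days at the second rate.
$408,000 × [3.9%·d + 4.75%·(365−d)] / 365 = $17,337.21
Solving gives d = 215, so the new rate took effect on 4 Aug 2033.

215 days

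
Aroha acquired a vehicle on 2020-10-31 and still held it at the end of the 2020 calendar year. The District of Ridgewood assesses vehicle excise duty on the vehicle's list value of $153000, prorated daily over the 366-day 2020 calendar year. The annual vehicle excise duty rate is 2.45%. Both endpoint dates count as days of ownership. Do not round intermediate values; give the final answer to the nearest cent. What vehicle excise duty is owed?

$634.99

Days held (2020-10-31 to 2020-12-31): 62 out of 366
Tax = $153000 × 2.45% × 62/366 = $634.9918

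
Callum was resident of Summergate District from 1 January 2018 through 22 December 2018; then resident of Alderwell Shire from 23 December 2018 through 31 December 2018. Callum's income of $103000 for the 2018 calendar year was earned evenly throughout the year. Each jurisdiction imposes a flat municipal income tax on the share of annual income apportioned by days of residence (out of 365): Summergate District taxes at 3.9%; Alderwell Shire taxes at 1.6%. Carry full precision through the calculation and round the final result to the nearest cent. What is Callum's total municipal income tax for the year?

Summergate District, 1 January – 22 December 2018: 356 days → $103000 × 3.9% × 356/365 = $3917.9507
Alderwell Shire, 23 December – 31 December 2018: 9 days → $103000 × 1.6% × 9/365 = $40.6356
Total = $3958.5863

$3958.59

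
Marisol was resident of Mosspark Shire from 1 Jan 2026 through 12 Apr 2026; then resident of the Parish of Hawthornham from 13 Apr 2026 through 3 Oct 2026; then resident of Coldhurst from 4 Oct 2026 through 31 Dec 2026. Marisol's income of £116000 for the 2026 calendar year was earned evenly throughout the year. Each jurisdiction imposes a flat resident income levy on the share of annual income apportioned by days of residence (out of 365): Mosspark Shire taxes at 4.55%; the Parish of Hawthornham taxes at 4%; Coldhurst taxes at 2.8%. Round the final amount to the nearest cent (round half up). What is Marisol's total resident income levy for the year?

Mosspark Shire, 1 Jan – 12 Apr 2026: 102 days → £116000 × 4.55% × 102/365 = £1474.9479
The Parish of Hawthornham, 13 Apr – 3 Oct 2026: 174 days → £116000 × 4% × 174/365 = £2211.9452
Coldhurst, 4 Oct – 31 Dec 2026: 89 days → £116000 × 2.8% × 89/365 = £791.9781
Total = £4478.8712

£4478.87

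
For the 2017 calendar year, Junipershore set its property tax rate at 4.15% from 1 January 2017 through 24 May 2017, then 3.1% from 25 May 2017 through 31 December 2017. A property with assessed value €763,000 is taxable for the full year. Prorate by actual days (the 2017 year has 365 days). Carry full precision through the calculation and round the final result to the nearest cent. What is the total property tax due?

€26,813.70

1 January – 24 May 2017: 144 days at 4.15% → €763,000 × 4.15% × 144/365 = €12,492.2959
25 May – 31 December 2017: 221 days at 3.1% → €763,000 × 3.1% × 221/365 = €14,321.4055
Total = €26,813.7014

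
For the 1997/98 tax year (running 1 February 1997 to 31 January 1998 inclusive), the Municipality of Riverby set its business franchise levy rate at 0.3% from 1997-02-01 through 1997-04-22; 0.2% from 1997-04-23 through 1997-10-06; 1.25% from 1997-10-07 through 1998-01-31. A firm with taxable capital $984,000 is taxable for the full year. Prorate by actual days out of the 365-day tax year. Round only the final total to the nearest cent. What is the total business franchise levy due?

$5,498.27

1997-02-01 to 1997-04-22: 81 days at 0.3% → $984,000 × 0.3% × 81/365 = $655.1014
1997-04-23 to 1997-10-06: 167 days at 0.2% → $984,000 × 0.2% × 167/365 = $900.4274
1997-10-07 to 1998-01-31: 117 days at 1.25% → $984,000 × 1.25% × 117/365 = $3,942.7397
Total = $5,498.2685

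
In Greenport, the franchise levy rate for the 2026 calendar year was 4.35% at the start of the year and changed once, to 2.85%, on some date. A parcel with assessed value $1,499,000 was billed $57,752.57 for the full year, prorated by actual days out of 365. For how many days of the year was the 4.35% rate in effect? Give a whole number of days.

Let d = days at the first rate; then 365 − d days at the second rate.
$1,499,000 × [4.35%·d + 2.85%·(365−d)] / 365 = $57,752.57
Solving gives d = 244, so the new rate took effect on 2 Sep 2026.

244 days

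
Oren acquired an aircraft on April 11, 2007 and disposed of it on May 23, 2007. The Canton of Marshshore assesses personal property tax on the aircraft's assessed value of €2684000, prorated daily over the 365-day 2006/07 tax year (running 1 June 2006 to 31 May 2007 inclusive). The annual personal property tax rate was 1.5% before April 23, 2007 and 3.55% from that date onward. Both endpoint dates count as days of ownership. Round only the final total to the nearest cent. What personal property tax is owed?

April 11 – April 22, 2007: 12 days at 1.5% → €2684000 × 1.5% × 12/365 = €1323.6164
April 23 – May 23, 2007: 31 days at 3.55% → €2684000 × 3.55% × 31/365 = €8092.4438
Total = €9416.0603

€9416.06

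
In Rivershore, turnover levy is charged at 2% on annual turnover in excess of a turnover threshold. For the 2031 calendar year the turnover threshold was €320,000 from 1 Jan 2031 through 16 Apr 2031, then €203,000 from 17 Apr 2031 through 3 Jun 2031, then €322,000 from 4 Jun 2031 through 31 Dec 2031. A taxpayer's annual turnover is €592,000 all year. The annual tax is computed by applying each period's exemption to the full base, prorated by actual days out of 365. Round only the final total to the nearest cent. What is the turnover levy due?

€5,724.60

1 Jan – 16 Apr 2031: 106 days, exemption €320,000 → (€592,000 − €320,000) × 2% × 106/365 = €1,579.8356
17 Apr – 3 Jun 2031: 48 days, exemption €203,000 → (€592,000 − €203,000) × 2% × 48/365 = €1,023.1233
4 Jun – 31 Dec 2031: 211 days, exemption €322,000 → (€592,000 − €322,000) × 2% × 211/365 = €3,121.6438
Total = €5,724.6027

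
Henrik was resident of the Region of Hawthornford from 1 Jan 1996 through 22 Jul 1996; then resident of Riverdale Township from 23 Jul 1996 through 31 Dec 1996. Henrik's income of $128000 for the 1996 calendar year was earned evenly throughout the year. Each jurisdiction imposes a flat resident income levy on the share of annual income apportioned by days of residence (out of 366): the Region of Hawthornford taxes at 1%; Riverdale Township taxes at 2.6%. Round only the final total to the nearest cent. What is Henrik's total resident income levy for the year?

The Region of Hawthornford, 1 Jan – 22 Jul 1996: 204 days → $128000 × 1% × 204/366 = $713.4426
Riverdale Township, 23 Jul – 31 Dec 1996: 162 days → $128000 × 2.6% × 162/366 = $1473.0492
Total = $2186.4918

$2186.49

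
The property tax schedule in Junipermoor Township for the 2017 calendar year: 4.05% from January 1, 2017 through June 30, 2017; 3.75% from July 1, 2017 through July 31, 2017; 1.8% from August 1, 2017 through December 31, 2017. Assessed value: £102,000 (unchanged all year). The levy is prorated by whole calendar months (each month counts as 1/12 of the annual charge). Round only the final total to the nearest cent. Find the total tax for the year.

£3,149.25

January 1 – June 30, 2017: 6 months at 4.05% → £102,000 × 4.05% × 6/12 = £2,065.5000
July 1 – July 31, 2017: 1 month at 3.75% → £102,000 × 3.75% × 1/12 = £318.7500
August 1 – December 31, 2017: 5 months at 1.8% → £102,000 × 1.8% × 5/12 = £765.0000
Total = £3,149.2500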